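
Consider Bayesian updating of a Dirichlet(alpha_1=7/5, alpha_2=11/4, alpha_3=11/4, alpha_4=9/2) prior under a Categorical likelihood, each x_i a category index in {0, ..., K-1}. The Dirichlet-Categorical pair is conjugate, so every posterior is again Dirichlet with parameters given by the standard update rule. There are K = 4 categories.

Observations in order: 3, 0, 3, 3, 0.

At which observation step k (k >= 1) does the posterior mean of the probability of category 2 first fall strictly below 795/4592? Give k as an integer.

k = 5

obs 1: x=3 → posterior Dirichlet(7/5, 11/4, 11/4, 11/2)
obs 2: x=0 → posterior Dirichlet(12/5, 11/4, 11/4, 11/2)
obs 3: x=3 → posterior Dirichlet(12/5, 11/4, 11/4, 13/2)
obs 4: x=3 → posterior Dirichlet(12/5, 11/4, 11/4, 15/2)
obs 5: x=0 → posterior Dirichlet(17/5, 11/4, 11/4, 15/2)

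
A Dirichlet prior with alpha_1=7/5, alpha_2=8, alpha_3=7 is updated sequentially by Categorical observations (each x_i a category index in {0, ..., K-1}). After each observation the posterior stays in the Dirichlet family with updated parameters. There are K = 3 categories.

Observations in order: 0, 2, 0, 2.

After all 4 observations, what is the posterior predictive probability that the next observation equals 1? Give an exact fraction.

20/51

obs 1: x=0 → posterior Dirichlet(12/5, 8, 7)
obs 2: x=2 → posterior Dirichlet(12/5, 8, 8)
obs 3: x=0 → posterior Dirichlet(17/5, 8, 8)
obs 4: x=2 → posterior Dirichlet(17/5, 8, 9)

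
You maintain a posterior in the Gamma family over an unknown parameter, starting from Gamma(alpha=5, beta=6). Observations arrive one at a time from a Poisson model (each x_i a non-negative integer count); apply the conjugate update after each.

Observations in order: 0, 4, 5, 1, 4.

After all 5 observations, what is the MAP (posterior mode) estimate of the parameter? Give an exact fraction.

18/11

obs 1: x=0 → posterior Gamma(5, 7)
obs 2: x=4 → posterior Gamma(9, 8)
obs 3: x=5 → posterior Gamma(14, 9)
obs 4: x=1 → posterior Gamma(15, 10)
obs 5: x=4 → posterior Gamma(19, 11)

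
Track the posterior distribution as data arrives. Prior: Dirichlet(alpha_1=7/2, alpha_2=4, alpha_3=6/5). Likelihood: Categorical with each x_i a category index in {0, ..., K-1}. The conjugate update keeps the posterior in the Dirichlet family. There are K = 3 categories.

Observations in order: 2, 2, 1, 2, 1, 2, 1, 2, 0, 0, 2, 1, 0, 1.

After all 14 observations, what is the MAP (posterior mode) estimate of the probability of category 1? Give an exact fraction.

obs 1: x=2 → posterior Dirichlet(7/2, 4, 11/5)
obs 2: x=2 → posterior Dirichlet(7/2, 4, 16/5)
obs 3: x=1 → posterior Dirichlet(7/2, 5, 16/5)
obs 4: x=2 → posterior Dirichlet(7/2, 5, 21/5)
obs 5: x=1 → posterior Dirichlet(7/2, 6, 21/5)
obs 6: x=2 → posterior Dirichlet(7/2, 6, 26/5)
obs 7: x=1 → posterior Dirichlet(7/2, 7, 26/5)
obs 8: x=2 → posterior Dirichlet(7/2, 7, 31/5)
obs 9: x=0 → posterior Dirichlet(9/2, 7, 31/5)
obs 10: x=0 → posterior Dirichlet(11/2, 7, 31/5)
obs 11: x=2 → posterior Dirichlet(11/2, 7, 36/5)
obs 12: x=1 → posterior Dirichlet(11/2, 8, 36/5)
obs 13: x=0 → posterior Dirichlet(13/2, 8, 36/5)
obs 14: x=1 → posterior Dirichlet(13/2, 9, 36/5)

80/197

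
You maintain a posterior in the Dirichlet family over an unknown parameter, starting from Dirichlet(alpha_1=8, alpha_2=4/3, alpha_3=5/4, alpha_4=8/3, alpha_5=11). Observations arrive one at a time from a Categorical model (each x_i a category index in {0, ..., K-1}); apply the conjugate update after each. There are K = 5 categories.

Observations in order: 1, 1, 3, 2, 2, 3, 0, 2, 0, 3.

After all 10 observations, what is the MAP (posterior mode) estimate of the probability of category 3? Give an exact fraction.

56/351

obs 1: x=1 → posterior Dirichlet(8, 7/3, 5/4, 8/3, 11)
obs 2: x=1 → posterior Dirichlet(8, 10/3, 5/4, 8/3, 11)
obs 3: x=3 → posterior Dirichlet(8, 10/3, 5/4, 11/3, 11)
obs 4: x=2 → posterior Dirichlet(8, 10/3, 9/4, 11/3, 11)
obs 5: x=2 → posterior Dirichlet(8, 10/3, 13/4, 11/3, 11)
obs 6: x=3 → posterior Dirichlet(8, 10/3, 13/4, 14/3, 11)
obs 7: x=0 → posterior Dirichlet(9, 10/3, 13/4, 14/3, 11)
obs 8: x=2 → posterior Dirichlet(9, 10/3, 17/4, 14/3, 11)
obs 9: x=0 → posterior Dirichlet(10, 10/3, 17/4, 14/3, 11)
obs 10: x=3 → posterior Dirichlet(10, 10/3, 17/4, 17/3, 11)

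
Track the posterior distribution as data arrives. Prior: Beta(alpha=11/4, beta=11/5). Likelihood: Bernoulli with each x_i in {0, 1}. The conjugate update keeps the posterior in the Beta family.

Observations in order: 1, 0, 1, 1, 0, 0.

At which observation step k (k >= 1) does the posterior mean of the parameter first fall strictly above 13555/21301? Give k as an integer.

obs 1: x=1 → posterior Beta(15/4, 11/5)
obs 2: x=0 → posterior Beta(15/4, 16/5)
obs 3: x=1 → posterior Beta(19/4, 16/5)
obs 4: x=1 → posterior Beta(23/4, 16/5)
obs 5: x=0 → posterior Beta(23/4, 21/5)
obs 6: x=0 → posterior Beta(23/4, 26/5)

k = 4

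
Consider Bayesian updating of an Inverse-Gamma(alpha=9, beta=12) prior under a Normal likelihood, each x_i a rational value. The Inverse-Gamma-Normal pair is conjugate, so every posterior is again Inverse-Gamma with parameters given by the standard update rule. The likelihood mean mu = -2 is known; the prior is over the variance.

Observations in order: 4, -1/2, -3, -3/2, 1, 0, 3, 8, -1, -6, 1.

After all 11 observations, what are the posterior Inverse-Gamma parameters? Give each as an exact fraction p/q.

obs 1: x=4 → posterior Inverse-Gamma(19/2, 30)
obs 2: x=-1/2 → posterior Inverse-Gamma(10, 249/8)
obs 3: x=-3 → posterior Inverse-Gamma(21/2, 253/8)
obs 4: x=-3/2 → posterior Inverse-Gamma(11, 127/4)
obs 5: x=1 → posterior Inverse-Gamma(23/2, 145/4)
obs 6: x=0 → posterior Inverse-Gamma(12, 153/4)
obs 7: x=3 → posterior Inverse-Gamma(25/2, 203/4)
obs 8: x=8 → posterior Inverse-Gamma(13, 403/4)
obs 9: x=-1 → posterior Inverse-Gamma(27/2, 405/4)
obs 10: x=-6 → posterior Inverse-Gamma(14, 437/4)
obs 11: x=1 → posterior Inverse-Gamma(29/2, 455/4)

alpha=29/2, beta=455/4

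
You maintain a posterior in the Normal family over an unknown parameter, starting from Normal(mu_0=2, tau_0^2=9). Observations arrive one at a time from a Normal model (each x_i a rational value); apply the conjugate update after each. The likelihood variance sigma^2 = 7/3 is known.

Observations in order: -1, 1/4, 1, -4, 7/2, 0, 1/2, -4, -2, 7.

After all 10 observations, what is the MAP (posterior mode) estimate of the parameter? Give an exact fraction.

191/1108

obs 1: x=-1 → posterior Normal(-13/34, 63/34)
obs 2: x=1/4 → posterior Normal(-25/244, 63/61)
obs 3: x=1 → posterior Normal(83/352, 63/88)
obs 4: x=-4 → posterior Normal(-349/460, 63/115)
obs 5: x=7/2 → posterior Normal(29/568, 63/142)
obs 6: x=0 → posterior Normal(29/676, 63/169)
obs 7: x=1/2 → posterior Normal(83/784, 9/28)
obs 8: x=-4 → posterior Normal(-349/892, 63/223)
obs 9: x=-2 → posterior Normal(-113/200, 63/250)
obs 10: x=7 → posterior Normal(191/1108, 63/277)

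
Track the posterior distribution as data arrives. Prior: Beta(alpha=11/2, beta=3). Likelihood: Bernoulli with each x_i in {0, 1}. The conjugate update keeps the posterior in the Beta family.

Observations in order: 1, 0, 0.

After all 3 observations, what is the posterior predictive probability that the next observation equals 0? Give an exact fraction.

10/23

obs 1: x=1 → posterior Beta(13/2, 3)
obs 2: x=0 → posterior Beta(13/2, 4)
obs 3: x=0 → posterior Beta(13/2, 5)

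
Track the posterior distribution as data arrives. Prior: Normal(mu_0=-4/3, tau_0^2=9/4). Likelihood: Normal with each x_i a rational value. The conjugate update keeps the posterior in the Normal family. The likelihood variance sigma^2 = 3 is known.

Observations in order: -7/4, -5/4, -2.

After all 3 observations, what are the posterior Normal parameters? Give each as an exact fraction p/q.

obs 1: x=-7/4 → posterior Normal(-127/84, 9/7)
obs 2: x=-5/4 → posterior Normal(-43/30, 9/10)
obs 3: x=-2 → posterior Normal(-61/39, 9/13)

mu_0=-61/39, tau_0^2=9/13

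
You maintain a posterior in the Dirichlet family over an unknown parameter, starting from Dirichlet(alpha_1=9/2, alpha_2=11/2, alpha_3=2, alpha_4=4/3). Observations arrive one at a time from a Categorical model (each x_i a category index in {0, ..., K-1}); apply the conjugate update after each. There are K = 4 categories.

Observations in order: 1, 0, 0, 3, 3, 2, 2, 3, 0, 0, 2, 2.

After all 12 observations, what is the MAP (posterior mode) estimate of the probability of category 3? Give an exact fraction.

5/32

obs 1: x=1 → posterior Dirichlet(9/2, 13/2, 2, 4/3)
obs 2: x=0 → posterior Dirichlet(11/2, 13/2, 2, 4/3)
obs 3: x=0 → posterior Dirichlet(13/2, 13/2, 2, 4/3)
obs 4: x=3 → posterior Dirichlet(13/2, 13/2, 2, 7/3)
obs 5: x=3 → posterior Dirichlet(13/2, 13/2, 2, 10/3)
obs 6: x=2 → posterior Dirichlet(13/2, 13/2, 3, 10/3)
obs 7: x=2 → posterior Dirichlet(13/2, 13/2, 4, 10/3)
obs 8: x=3 → posterior Dirichlet(13/2, 13/2, 4, 13/3)
obs 9: x=0 → posterior Dirichlet(15/2, 13/2, 4, 13/3)
obs 10: x=0 → posterior Dirichlet(17/2, 13/2, 4, 13/3)
obs 11: x=2 → posterior Dirichlet(17/2, 13/2, 5, 13/3)
obs 12: x=2 → posterior Dirichlet(17/2, 13/2, 6, 13/3)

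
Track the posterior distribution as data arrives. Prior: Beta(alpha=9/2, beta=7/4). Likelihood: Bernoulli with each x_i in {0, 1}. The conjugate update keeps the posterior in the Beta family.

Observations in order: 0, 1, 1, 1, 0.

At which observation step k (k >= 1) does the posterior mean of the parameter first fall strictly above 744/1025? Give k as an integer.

k = 4

obs 1: x=0 → posterior Beta(9/2, 11/4)
obs 2: x=1 → posterior Beta(11/2, 11/4)
obs 3: x=1 → posterior Beta(13/2, 11/4)
obs 4: x=1 → posterior Beta(15/2, 11/4)
obs 5: x=0 → posterior Beta(15/2, 15/4)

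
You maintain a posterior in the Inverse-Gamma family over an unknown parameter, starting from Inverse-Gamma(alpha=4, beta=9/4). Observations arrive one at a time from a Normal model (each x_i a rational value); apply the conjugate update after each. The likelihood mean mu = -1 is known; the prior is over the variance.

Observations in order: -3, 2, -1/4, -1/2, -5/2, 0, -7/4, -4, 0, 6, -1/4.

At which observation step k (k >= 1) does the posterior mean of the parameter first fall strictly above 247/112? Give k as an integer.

k = 8

obs 1: x=-3 → posterior Inverse-Gamma(9/2, 17/4)
obs 2: x=2 → posterior Inverse-Gamma(5, 35/4)
obs 3: x=-1/4 → posterior Inverse-Gamma(11/2, 289/32)
obs 4: x=-1/2 → posterior Inverse-Gamma(6, 293/32)
obs 5: x=-5/2 → posterior Inverse-Gamma(13/2, 329/32)
obs 6: x=0 → posterior Inverse-Gamma(7, 345/32)
obs 7: x=-7/4 → posterior Inverse-Gamma(15/2, 177/16)
obs 8: x=-4 → posterior Inverse-Gamma(8, 249/16)
obs 9: x=0 → posterior Inverse-Gamma(17/2, 257/16)
obs 10: x=6 → posterior Inverse-Gamma(9, 649/16)
obs 11: x=-1/4 → posterior Inverse-Gamma(19/2, 1307/32)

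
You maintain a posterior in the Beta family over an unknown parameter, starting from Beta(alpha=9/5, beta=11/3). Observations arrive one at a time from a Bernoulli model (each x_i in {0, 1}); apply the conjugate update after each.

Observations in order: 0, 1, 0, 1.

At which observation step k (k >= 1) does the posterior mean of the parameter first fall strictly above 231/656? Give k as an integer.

k = 2

obs 1: x=0 → posterior Beta(9/5, 14/3)
obs 2: x=1 → posterior Beta(14/5, 14/3)
obs 3: x=0 → posterior Beta(14/5, 17/3)
obs 4: x=1 → posterior Beta(19/5, 17/3)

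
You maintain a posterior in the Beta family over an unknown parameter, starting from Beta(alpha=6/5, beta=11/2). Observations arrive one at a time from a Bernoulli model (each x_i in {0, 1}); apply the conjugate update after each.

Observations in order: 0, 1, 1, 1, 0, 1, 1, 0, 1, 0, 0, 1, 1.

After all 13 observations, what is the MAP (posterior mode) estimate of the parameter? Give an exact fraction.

82/177

obs 1: x=0 → posterior Beta(6/5, 13/2)
obs 2: x=1 → posterior Beta(11/5, 13/2)
obs 3: x=1 → posterior Beta(16/5, 13/2)
obs 4: x=1 → posterior Beta(21/5, 13/2)
obs 5: x=0 → posterior Beta(21/5, 15/2)
obs 6: x=1 → posterior Beta(26/5, 15/2)
obs 7: x=1 → posterior Beta(31/5, 15/2)
obs 8: x=0 → posterior Beta(31/5, 17/2)
obs 9: x=1 → posterior Beta(36/5, 17/2)
obs 10: x=0 → posterior Beta(36/5, 19/2)
obs 11: x=0 → posterior Beta(36/5, 21/2)
obs 12: x=1 → posterior Beta(41/5, 21/2)
obs 13: x=1 → posterior Beta(46/5, 21/2)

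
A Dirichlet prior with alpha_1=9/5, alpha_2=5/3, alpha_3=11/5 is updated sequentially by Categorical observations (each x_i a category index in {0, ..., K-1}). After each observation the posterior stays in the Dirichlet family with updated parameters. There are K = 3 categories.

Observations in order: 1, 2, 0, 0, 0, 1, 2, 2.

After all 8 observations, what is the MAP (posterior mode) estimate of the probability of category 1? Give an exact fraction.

obs 1: x=1 → posterior Dirichlet(9/5, 8/3, 11/5)
obs 2: x=2 → posterior Dirichlet(9/5, 8/3, 16/5)
obs 3: x=0 → posterior Dirichlet(14/5, 8/3, 16/5)
obs 4: x=0 → posterior Dirichlet(19/5, 8/3, 16/5)
obs 5: x=0 → posterior Dirichlet(24/5, 8/3, 16/5)
obs 6: x=1 → posterior Dirichlet(24/5, 11/3, 16/5)
obs 7: x=2 → posterior Dirichlet(24/5, 11/3, 21/5)
obs 8: x=2 → posterior Dirichlet(24/5, 11/3, 26/5)

1/4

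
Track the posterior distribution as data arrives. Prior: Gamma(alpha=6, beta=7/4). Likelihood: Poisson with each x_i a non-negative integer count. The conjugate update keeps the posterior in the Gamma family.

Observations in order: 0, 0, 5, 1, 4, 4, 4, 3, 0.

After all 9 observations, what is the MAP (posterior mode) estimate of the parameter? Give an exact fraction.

obs 1: x=0 → posterior Gamma(6, 11/4)
obs 2: x=0 → posterior Gamma(6, 15/4)
obs 3: x=5 → posterior Gamma(11, 19/4)
obs 4: x=1 → posterior Gamma(12, 23/4)
obs 5: x=4 → posterior Gamma(16, 27/4)
obs 6: x=4 → posterior Gamma(20, 31/4)
obs 7: x=4 → posterior Gamma(24, 35/4)
obs 8: x=3 → posterior Gamma(27, 39/4)
obs 9: x=0 → posterior Gamma(27, 43/4)

104/43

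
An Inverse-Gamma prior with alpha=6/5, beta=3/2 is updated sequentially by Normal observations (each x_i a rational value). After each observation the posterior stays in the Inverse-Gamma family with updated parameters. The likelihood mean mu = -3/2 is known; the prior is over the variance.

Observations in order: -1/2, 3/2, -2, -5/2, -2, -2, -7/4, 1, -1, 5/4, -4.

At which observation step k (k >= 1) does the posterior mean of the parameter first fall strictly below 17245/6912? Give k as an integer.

k = 6

obs 1: x=-1/2 → posterior Inverse-Gamma(17/10, 2)
obs 2: x=3/2 → posterior Inverse-Gamma(11/5, 13/2)
obs 3: x=-2 → posterior Inverse-Gamma(27/10, 53/8)
obs 4: x=-5/2 → posterior Inverse-Gamma(16/5, 57/8)
obs 5: x=-2 → posterior Inverse-Gamma(37/10, 29/4)
obs 6: x=-2 → posterior Inverse-Gamma(21/5, 59/8)
obs 7: x=-7/4 → posterior Inverse-Gamma(47/10, 237/32)
obs 8: x=1 → posterior Inverse-Gamma(26/5, 337/32)
obs 9: x=-1 → posterior Inverse-Gamma(57/10, 341/32)
obs 10: x=5/4 → posterior Inverse-Gamma(31/5, 231/16)
obs 11: x=-4 → posterior Inverse-Gamma(67/10, 281/16)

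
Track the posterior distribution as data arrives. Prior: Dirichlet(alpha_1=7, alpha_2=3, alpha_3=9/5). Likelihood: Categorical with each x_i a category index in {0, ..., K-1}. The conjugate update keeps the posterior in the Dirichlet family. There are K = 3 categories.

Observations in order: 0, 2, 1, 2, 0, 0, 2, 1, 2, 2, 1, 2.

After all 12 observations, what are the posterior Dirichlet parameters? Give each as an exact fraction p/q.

alpha_1=10, alpha_2=6, alpha_3=39/5

obs 1: x=0 → posterior Dirichlet(8, 3, 9/5)
obs 2: x=2 → posterior Dirichlet(8, 3, 14/5)
obs 3: x=1 → posterior Dirichlet(8, 4, 14/5)
obs 4: x=2 → posterior Dirichlet(8, 4, 19/5)
obs 5: x=0 → posterior Dirichlet(9, 4, 19/5)
obs 6: x=0 → posterior Dirichlet(10, 4, 19/5)
obs 7: x=2 → posterior Dirichlet(10, 4, 24/5)
obs 8: x=1 → posterior Dirichlet(10, 5, 24/5)
obs 9: x=2 → posterior Dirichlet(10, 5, 29/5)
obs 10: x=2 → posterior Dirichlet(10, 5, 34/5)
obs 11: x=1 → posterior Dirichlet(10, 6, 34/5)
obs 12: x=2 → posterior Dirichlet(10, 6, 39/5)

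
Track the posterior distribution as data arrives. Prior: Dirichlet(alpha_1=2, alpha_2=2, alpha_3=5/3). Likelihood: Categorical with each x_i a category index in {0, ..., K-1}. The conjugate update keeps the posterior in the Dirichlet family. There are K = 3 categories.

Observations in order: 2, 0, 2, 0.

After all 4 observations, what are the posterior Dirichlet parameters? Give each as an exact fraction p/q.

alpha_1=4, alpha_2=2, alpha_3=11/3

obs 1: x=2 → posterior Dirichlet(2, 2, 8/3)
obs 2: x=0 → posterior Dirichlet(3, 2, 8/3)
obs 3: x=2 → posterior Dirichlet(3, 2, 11/3)
obs 4: x=0 → posterior Dirichlet(4, 2, 11/3)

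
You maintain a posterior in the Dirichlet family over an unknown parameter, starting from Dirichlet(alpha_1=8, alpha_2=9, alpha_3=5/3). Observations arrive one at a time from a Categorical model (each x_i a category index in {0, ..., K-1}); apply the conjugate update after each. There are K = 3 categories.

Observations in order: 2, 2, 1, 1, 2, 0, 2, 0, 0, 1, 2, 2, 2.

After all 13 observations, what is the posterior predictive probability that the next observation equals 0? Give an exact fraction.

33/95

obs 1: x=2 → posterior Dirichlet(8, 9, 8/3)
obs 2: x=2 → posterior Dirichlet(8, 9, 11/3)
obs 3: x=1 → posterior Dirichlet(8, 10, 11/3)
obs 4: x=1 → posterior Dirichlet(8, 11, 11/3)
obs 5: x=2 → posterior Dirichlet(8, 11, 14/3)
obs 6: x=0 → posterior Dirichlet(9, 11, 14/3)
obs 7: x=2 → posterior Dirichlet(9, 11, 17/3)
obs 8: x=0 → posterior Dirichlet(10, 11, 17/3)
obs 9: x=0 → posterior Dirichlet(11, 11, 17/3)
obs 10: x=1 → posterior Dirichlet(11, 12, 17/3)
obs 11: x=2 → posterior Dirichlet(11, 12, 20/3)
obs 12: x=2 → posterior Dirichlet(11, 12, 23/3)
obs 13: x=2 → posterior Dirichlet(11, 12, 26/3)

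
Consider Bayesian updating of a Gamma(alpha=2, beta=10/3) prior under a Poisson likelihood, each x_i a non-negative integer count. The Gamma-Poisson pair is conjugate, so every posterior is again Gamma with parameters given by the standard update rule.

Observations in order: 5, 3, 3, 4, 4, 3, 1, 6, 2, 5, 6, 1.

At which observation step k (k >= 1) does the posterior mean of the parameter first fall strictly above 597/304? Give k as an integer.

obs 1: x=5 → posterior Gamma(7, 13/3)
obs 2: x=3 → posterior Gamma(10, 16/3)
obs 3: x=3 → posterior Gamma(13, 19/3)
obs 4: x=4 → posterior Gamma(17, 22/3)
obs 5: x=4 → posterior Gamma(21, 25/3)
obs 6: x=3 → posterior Gamma(24, 28/3)
obs 7: x=1 → posterior Gamma(25, 31/3)
obs 8: x=6 → posterior Gamma(31, 34/3)
obs 9: x=2 → posterior Gamma(33, 37/3)
obs 10: x=5 → posterior Gamma(38, 40/3)
obs 11: x=6 → posterior Gamma(44, 43/3)
obs 12: x=1 → posterior Gamma(45, 46/3)

k = 3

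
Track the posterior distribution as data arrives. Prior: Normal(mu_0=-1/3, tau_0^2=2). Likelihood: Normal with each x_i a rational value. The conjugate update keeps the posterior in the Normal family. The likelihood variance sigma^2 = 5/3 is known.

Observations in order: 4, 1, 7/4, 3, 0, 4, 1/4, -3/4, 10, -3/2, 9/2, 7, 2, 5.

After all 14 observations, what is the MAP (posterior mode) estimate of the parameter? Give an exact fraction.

obs 1: x=4 → posterior Normal(67/33, 10/11)
obs 2: x=1 → posterior Normal(5/3, 10/17)
obs 3: x=7/4 → posterior Normal(233/138, 10/23)
obs 4: x=3 → posterior Normal(341/174, 10/29)
obs 5: x=0 → posterior Normal(341/210, 2/7)
obs 6: x=4 → posterior Normal(485/246, 10/41)
obs 7: x=1/4 → posterior Normal(247/141, 10/47)
obs 8: x=-3/4 → posterior Normal(467/318, 10/53)
obs 9: x=10 → posterior Normal(827/354, 10/59)
obs 10: x=-3/2 → posterior Normal(773/390, 2/13)
obs 11: x=9/2 → posterior Normal(935/426, 10/71)
obs 12: x=7 → posterior Normal(1187/462, 10/77)
obs 13: x=2 → posterior Normal(1259/498, 10/83)
obs 14: x=5 → posterior Normal(1439/534, 10/89)

1439/534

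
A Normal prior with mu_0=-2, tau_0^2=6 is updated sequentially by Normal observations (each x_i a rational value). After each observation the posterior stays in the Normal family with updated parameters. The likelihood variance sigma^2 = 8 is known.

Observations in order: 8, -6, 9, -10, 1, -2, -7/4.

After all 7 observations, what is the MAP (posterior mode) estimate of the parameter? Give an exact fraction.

-53/100

obs 1: x=8 → posterior Normal(16/7, 24/7)
obs 2: x=-6 → posterior Normal(-1/5, 12/5)
obs 3: x=9 → posterior Normal(25/13, 24/13)
obs 4: x=-10 → posterior Normal(-5/16, 3/2)
obs 5: x=1 → posterior Normal(-2/19, 24/19)
obs 6: x=-2 → posterior Normal(-4/11, 12/11)
obs 7: x=-7/4 → posterior Normal(-53/100, 24/25)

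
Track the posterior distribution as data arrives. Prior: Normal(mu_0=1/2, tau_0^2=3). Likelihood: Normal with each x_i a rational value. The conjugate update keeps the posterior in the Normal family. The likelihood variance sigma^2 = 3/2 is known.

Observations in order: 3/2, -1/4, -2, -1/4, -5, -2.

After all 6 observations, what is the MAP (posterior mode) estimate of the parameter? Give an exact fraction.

obs 1: x=3/2 → posterior Normal(7/6, 1)
obs 2: x=-1/4 → posterior Normal(3/5, 3/5)
obs 3: x=-2 → posterior Normal(-1/7, 3/7)
obs 4: x=-1/4 → posterior Normal(-1/6, 1/3)
obs 5: x=-5 → posterior Normal(-23/22, 3/11)
obs 6: x=-2 → posterior Normal(-31/26, 3/13)

-31/26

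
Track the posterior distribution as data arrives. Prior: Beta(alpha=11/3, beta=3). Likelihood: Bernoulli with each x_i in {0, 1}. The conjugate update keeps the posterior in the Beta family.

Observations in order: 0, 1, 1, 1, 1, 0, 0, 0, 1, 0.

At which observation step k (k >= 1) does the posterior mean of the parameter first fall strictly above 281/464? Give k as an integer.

k = 4

obs 1: x=0 → posterior Beta(11/3, 4)
obs 2: x=1 → posterior Beta(14/3, 4)
obs 3: x=1 → posterior Beta(17/3, 4)
obs 4: x=1 → posterior Beta(20/3, 4)
obs 5: x=1 → posterior Beta(23/3, 4)
obs 6: x=0 → posterior Beta(23/3, 5)
obs 7: x=0 → posterior Beta(23/3, 6)
obs 8: x=0 → posterior Beta(23/3, 7)
obs 9: x=1 → posterior Beta(26/3, 7)
obs 10: x=0 → posterior Beta(26/3, 8)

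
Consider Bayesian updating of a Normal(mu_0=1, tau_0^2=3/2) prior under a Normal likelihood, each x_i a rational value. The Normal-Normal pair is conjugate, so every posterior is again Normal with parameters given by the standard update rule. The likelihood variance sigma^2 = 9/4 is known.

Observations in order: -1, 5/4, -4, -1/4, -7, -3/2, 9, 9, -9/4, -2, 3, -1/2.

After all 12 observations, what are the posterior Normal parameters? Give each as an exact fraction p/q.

obs 1: x=-1 → posterior Normal(1/5, 9/10)
obs 2: x=5/4 → posterior Normal(1/2, 9/14)
obs 3: x=-4 → posterior Normal(-1/2, 1/2)
obs 4: x=-1/4 → posterior Normal(-5/11, 9/22)
obs 5: x=-7 → posterior Normal(-19/13, 9/26)
obs 6: x=-3/2 → posterior Normal(-22/15, 3/10)
obs 7: x=9 → posterior Normal(-4/17, 9/34)
obs 8: x=9 → posterior Normal(14/19, 9/38)
obs 9: x=-9/4 → posterior Normal(19/42, 3/14)
obs 10: x=-2 → posterior Normal(11/46, 9/46)
obs 11: x=3 → posterior Normal(23/50, 9/50)
obs 12: x=-1/2 → posterior Normal(7/18, 1/6)

mu_0=7/18, tau_0^2=1/6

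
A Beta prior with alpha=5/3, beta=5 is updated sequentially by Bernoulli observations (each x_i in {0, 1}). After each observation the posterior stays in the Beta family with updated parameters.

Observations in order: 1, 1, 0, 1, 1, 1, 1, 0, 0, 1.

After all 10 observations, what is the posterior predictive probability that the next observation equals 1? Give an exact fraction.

obs 1: x=1 → posterior Beta(8/3, 5)
obs 2: x=1 → posterior Beta(11/3, 5)
obs 3: x=0 → posterior Beta(11/3, 6)
obs 4: x=1 → posterior Beta(14/3, 6)
obs 5: x=1 → posterior Beta(17/3, 6)
obs 6: x=1 → posterior Beta(20/3, 6)
obs 7: x=1 → posterior Beta(23/3, 6)
obs 8: x=0 → posterior Beta(23/3, 7)
obs 9: x=0 → posterior Beta(23/3, 8)
obs 10: x=1 → posterior Beta(26/3, 8)

13/25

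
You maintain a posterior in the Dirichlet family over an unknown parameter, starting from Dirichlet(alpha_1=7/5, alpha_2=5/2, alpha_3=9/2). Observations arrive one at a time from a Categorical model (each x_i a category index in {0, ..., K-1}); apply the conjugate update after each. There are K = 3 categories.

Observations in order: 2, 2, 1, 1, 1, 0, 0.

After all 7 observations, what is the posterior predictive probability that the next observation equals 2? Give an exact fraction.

65/154

obs 1: x=2 → posterior Dirichlet(7/5, 5/2, 11/2)
obs 2: x=2 → posterior Dirichlet(7/5, 5/2, 13/2)
obs 3: x=1 → posterior Dirichlet(7/5, 7/2, 13/2)
obs 4: x=1 → posterior Dirichlet(7/5, 9/2, 13/2)
obs 5: x=1 → posterior Dirichlet(7/5, 11/2, 13/2)
obs 6: x=0 → posterior Dirichlet(12/5, 11/2, 13/2)
obs 7: x=0 → posterior Dirichlet(17/5, 11/2, 13/2)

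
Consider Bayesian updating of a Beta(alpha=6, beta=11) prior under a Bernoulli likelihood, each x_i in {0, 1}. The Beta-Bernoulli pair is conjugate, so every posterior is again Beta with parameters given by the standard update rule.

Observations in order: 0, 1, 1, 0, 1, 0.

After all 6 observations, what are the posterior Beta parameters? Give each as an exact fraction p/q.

alpha=9, beta=14

obs 1: x=0 → posterior Beta(6, 12)
obs 2: x=1 → posterior Beta(7, 12)
obs 3: x=1 → posterior Beta(8, 12)
obs 4: x=0 → posterior Beta(8, 13)
obs 5: x=1 → posterior Beta(9, 13)
obs 6: x=0 → posterior Beta(9, 14)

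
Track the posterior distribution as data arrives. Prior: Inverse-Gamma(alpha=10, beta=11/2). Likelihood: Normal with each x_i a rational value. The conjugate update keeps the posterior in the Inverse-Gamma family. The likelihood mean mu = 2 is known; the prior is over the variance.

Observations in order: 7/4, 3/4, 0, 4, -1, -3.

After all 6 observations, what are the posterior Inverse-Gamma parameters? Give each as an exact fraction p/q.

obs 1: x=7/4 → posterior Inverse-Gamma(21/2, 177/32)
obs 2: x=3/4 → posterior Inverse-Gamma(11, 101/16)
obs 3: x=0 → posterior Inverse-Gamma(23/2, 133/16)
obs 4: x=4 → posterior Inverse-Gamma(12, 165/16)
obs 5: x=-1 → posterior Inverse-Gamma(25/2, 237/16)
obs 6: x=-3 → posterior Inverse-Gamma(13, 437/16)

alpha=13, beta=437/16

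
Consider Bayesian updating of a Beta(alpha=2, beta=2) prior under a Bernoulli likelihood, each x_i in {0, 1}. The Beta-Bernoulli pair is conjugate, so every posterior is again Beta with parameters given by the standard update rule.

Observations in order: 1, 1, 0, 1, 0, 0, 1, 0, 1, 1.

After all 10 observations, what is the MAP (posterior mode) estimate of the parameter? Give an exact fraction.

7/12

obs 1: x=1 → posterior Beta(3, 2)
obs 2: x=1 → posterior Beta(4, 2)
obs 3: x=0 → posterior Beta(4, 3)
obs 4: x=1 → posterior Beta(5, 3)
obs 5: x=0 → posterior Beta(5, 4)
obs 6: x=0 → posterior Beta(5, 5)
obs 7: x=1 → posterior Beta(6, 5)
obs 8: x=0 → posterior Beta(6, 6)
obs 9: x=1 → posterior Beta(7, 6)
obs 10: x=1 → posterior Beta(8, 6)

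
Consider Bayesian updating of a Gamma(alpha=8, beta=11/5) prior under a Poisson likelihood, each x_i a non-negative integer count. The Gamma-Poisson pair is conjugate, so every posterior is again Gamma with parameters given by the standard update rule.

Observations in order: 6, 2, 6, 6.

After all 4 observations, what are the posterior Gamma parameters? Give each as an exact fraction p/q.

obs 1: x=6 → posterior Gamma(14, 16/5)
obs 2: x=2 → posterior Gamma(16, 21/5)
obs 3: x=6 → posterior Gamma(22, 26/5)
obs 4: x=6 → posterior Gamma(28, 31/5)

alpha=28, beta=31/5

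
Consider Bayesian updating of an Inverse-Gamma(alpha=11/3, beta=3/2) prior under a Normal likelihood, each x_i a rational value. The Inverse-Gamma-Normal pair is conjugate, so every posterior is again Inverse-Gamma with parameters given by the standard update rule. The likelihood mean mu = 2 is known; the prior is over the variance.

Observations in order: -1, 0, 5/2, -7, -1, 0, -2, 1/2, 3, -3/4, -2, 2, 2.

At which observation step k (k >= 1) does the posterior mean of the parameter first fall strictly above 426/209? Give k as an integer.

k = 2

obs 1: x=-1 → posterior Inverse-Gamma(25/6, 6)
obs 2: x=0 → posterior Inverse-Gamma(14/3, 8)
obs 3: x=5/2 → posterior Inverse-Gamma(31/6, 65/8)
obs 4: x=-7 → posterior Inverse-Gamma(17/3, 389/8)
obs 5: x=-1 → posterior Inverse-Gamma(37/6, 425/8)
obs 6: x=0 → posterior Inverse-Gamma(20/3, 441/8)
obs 7: x=-2 → posterior Inverse-Gamma(43/6, 505/8)
obs 8: x=1/2 → posterior Inverse-Gamma(23/3, 257/4)
obs 9: x=3 → posterior Inverse-Gamma(49/6, 259/4)
obs 10: x=-3/4 → posterior Inverse-Gamma(26/3, 2193/32)
obs 11: x=-2 → posterior Inverse-Gamma(55/6, 2449/32)
obs 12: x=2 → posterior Inverse-Gamma(29/3, 2449/32)
obs 13: x=2 → posterior Inverse-Gamma(61/6, 2449/32)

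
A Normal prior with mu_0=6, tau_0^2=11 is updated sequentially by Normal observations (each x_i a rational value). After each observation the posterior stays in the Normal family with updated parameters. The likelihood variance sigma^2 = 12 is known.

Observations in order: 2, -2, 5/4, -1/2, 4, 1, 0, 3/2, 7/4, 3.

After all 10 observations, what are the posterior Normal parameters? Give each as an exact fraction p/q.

obs 1: x=2 → posterior Normal(94/23, 132/23)
obs 2: x=-2 → posterior Normal(36/17, 66/17)
obs 3: x=5/4 → posterior Normal(343/180, 44/15)
obs 4: x=-1/2 → posterior Normal(321/224, 33/14)
obs 5: x=4 → posterior Normal(497/268, 132/67)
obs 6: x=1 → posterior Normal(541/312, 22/13)
obs 7: x=0 → posterior Normal(541/356, 132/89)
obs 8: x=3/2 → posterior Normal(607/400, 33/25)
obs 9: x=7/4 → posterior Normal(57/37, 44/37)
obs 10: x=3 → posterior Normal(102/61, 66/61)

mu_0=102/61, tau_0^2=66/61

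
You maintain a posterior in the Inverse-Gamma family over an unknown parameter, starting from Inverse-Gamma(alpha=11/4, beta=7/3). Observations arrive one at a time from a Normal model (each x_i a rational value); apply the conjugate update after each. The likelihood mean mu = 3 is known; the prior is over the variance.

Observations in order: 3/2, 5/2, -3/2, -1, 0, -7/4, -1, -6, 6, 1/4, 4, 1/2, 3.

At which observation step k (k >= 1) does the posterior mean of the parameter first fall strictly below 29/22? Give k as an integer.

k = 2

obs 1: x=3/2 → posterior Inverse-Gamma(13/4, 83/24)
obs 2: x=5/2 → posterior Inverse-Gamma(15/4, 43/12)
obs 3: x=-3/2 → posterior Inverse-Gamma(17/4, 329/24)
obs 4: x=-1 → posterior Inverse-Gamma(19/4, 521/24)
obs 5: x=0 → posterior Inverse-Gamma(21/4, 629/24)
obs 6: x=-7/4 → posterior Inverse-Gamma(23/4, 3599/96)
obs 7: x=-1 → posterior Inverse-Gamma(25/4, 4367/96)
obs 8: x=-6 → posterior Inverse-Gamma(27/4, 8255/96)
obs 9: x=6 → posterior Inverse-Gamma(29/4, 8687/96)
obs 10: x=1/4 → posterior Inverse-Gamma(31/4, 4525/48)
obs 11: x=4 → posterior Inverse-Gamma(33/4, 4549/48)
obs 12: x=1/2 → posterior Inverse-Gamma(35/4, 4699/48)
obs 13: x=3 → posterior Inverse-Gamma(37/4, 4699/48)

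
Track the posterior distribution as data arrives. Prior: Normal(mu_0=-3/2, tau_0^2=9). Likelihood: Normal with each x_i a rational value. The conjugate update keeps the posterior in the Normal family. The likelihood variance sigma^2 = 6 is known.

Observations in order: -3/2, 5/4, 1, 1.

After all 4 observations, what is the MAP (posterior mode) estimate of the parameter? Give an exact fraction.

obs 1: x=-3/2 → posterior Normal(-3/2, 18/5)
obs 2: x=5/4 → posterior Normal(-15/32, 9/4)
obs 3: x=1 → posterior Normal(-3/44, 18/11)
obs 4: x=1 → posterior Normal(9/56, 9/7)

9/56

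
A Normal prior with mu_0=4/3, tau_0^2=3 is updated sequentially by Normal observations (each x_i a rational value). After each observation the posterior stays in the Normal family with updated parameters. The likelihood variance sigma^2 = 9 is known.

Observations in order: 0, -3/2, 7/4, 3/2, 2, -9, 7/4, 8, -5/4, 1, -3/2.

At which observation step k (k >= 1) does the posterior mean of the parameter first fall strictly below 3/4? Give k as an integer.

obs 1: x=0 → posterior Normal(1, 9/4)
obs 2: x=-3/2 → posterior Normal(1/2, 9/5)
obs 3: x=7/4 → posterior Normal(17/24, 3/2)
obs 4: x=3/2 → posterior Normal(23/28, 9/7)
obs 5: x=2 → posterior Normal(31/32, 9/8)
obs 6: x=-9 → posterior Normal(-5/36, 1)
obs 7: x=7/4 → posterior Normal(1/20, 9/10)
obs 8: x=8 → posterior Normal(17/22, 9/11)
obs 9: x=-5/4 → posterior Normal(29/48, 3/4)
obs 10: x=1 → posterior Normal(33/52, 9/13)
obs 11: x=-3/2 → posterior Normal(27/56, 9/14)

k = 2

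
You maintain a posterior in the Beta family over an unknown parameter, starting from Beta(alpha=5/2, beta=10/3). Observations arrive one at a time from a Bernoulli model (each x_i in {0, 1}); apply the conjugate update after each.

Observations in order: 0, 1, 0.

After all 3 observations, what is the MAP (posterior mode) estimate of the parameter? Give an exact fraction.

obs 1: x=0 → posterior Beta(5/2, 13/3)
obs 2: x=1 → posterior Beta(7/2, 13/3)
obs 3: x=0 → posterior Beta(7/2, 16/3)

15/41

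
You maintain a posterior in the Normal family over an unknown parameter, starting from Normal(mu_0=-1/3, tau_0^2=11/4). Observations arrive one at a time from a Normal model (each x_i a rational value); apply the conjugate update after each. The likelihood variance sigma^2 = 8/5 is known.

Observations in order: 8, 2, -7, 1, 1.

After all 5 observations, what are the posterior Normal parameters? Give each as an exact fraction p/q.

obs 1: x=8 → posterior Normal(1288/261, 88/87)
obs 2: x=2 → posterior Normal(809/213, 44/71)
obs 3: x=-7 → posterior Normal(463/591, 88/197)
obs 4: x=1 → posterior Normal(157/189, 22/63)
obs 5: x=1 → posterior Normal(793/921, 88/307)

mu_0=793/921, tau_0^2=88/307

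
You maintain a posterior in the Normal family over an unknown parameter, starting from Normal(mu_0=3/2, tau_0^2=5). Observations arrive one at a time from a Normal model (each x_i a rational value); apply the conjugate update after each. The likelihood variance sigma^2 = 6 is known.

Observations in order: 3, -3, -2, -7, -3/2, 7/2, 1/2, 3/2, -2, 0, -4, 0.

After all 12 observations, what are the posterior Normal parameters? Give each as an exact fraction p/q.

mu_0=-23/33, tau_0^2=5/11

obs 1: x=3 → posterior Normal(24/11, 30/11)
obs 2: x=-3 → posterior Normal(9/16, 15/8)
obs 3: x=-2 → posterior Normal(-1/21, 10/7)
obs 4: x=-7 → posterior Normal(-18/13, 15/13)
obs 5: x=-3/2 → posterior Normal(-87/62, 30/31)
obs 6: x=7/2 → posterior Normal(-13/18, 5/6)
obs 7: x=1/2 → posterior Normal(-47/82, 30/41)
obs 8: x=3/2 → posterior Normal(-8/23, 15/23)
obs 9: x=-2 → posterior Normal(-26/51, 10/17)
obs 10: x=0 → posterior Normal(-13/28, 15/28)
obs 11: x=-4 → posterior Normal(-46/61, 30/61)
obs 12: x=0 → posterior Normal(-23/33, 5/11)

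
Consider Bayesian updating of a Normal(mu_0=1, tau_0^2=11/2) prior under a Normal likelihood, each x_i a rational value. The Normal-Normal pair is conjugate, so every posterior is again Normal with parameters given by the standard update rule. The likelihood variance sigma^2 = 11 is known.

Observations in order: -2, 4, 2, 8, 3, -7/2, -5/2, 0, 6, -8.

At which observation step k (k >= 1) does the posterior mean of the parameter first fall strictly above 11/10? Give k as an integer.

k = 3

obs 1: x=-2 → posterior Normal(0, 11/3)
obs 2: x=4 → posterior Normal(1, 11/4)
obs 3: x=2 → posterior Normal(6/5, 11/5)
obs 4: x=8 → posterior Normal(7/3, 11/6)
obs 5: x=3 → posterior Normal(17/7, 11/7)
obs 6: x=-7/2 → posterior Normal(27/16, 11/8)
obs 7: x=-5/2 → posterior Normal(11/9, 11/9)
obs 8: x=0 → posterior Normal(11/10, 11/10)
obs 9: x=6 → posterior Normal(17/11, 1)
obs 10: x=-8 → posterior Normal(3/4, 11/12)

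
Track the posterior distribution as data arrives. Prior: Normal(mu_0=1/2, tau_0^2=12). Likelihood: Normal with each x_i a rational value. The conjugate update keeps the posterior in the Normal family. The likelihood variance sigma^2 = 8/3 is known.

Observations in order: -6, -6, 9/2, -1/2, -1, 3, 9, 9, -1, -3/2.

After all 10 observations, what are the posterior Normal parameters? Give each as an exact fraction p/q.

obs 1: x=-6 → posterior Normal(-53/11, 24/11)
obs 2: x=-6 → posterior Normal(-107/20, 6/5)
obs 3: x=9/2 → posterior Normal(-133/58, 24/29)
obs 4: x=-1/2 → posterior Normal(-71/38, 12/19)
obs 5: x=-1 → posterior Normal(-80/47, 24/47)
obs 6: x=3 → posterior Normal(-53/56, 3/7)
obs 7: x=9 → posterior Normal(28/65, 24/65)
obs 8: x=9 → posterior Normal(109/74, 12/37)
obs 9: x=-1 → posterior Normal(100/83, 24/83)
obs 10: x=-3/2 → posterior Normal(173/184, 6/23)

mu_0=173/184, tau_0^2=6/23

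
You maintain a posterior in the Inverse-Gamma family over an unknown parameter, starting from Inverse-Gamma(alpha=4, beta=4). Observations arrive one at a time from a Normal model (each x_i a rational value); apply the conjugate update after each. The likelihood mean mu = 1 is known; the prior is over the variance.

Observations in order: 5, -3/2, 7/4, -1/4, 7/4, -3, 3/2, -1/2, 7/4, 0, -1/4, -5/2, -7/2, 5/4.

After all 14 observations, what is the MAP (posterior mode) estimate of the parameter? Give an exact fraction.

obs 1: x=5 → posterior Inverse-Gamma(9/2, 12)
obs 2: x=-3/2 → posterior Inverse-Gamma(5, 121/8)
obs 3: x=7/4 → posterior Inverse-Gamma(11/2, 493/32)
obs 4: x=-1/4 → posterior Inverse-Gamma(6, 259/16)
obs 5: x=7/4 → posterior Inverse-Gamma(13/2, 527/32)
obs 6: x=-3 → posterior Inverse-Gamma(7, 783/32)
obs 7: x=3/2 → posterior Inverse-Gamma(15/2, 787/32)
obs 8: x=-1/2 → posterior Inverse-Gamma(8, 823/32)
obs 9: x=7/4 → posterior Inverse-Gamma(17/2, 26)
obs 10: x=0 → posterior Inverse-Gamma(9, 53/2)
obs 11: x=-1/4 → posterior Inverse-Gamma(19/2, 873/32)
obs 12: x=-5/2 → posterior Inverse-Gamma(10, 1069/32)
obs 13: x=-7/2 → posterior Inverse-Gamma(21/2, 1393/32)
obs 14: x=5/4 → posterior Inverse-Gamma(11, 697/16)

697/192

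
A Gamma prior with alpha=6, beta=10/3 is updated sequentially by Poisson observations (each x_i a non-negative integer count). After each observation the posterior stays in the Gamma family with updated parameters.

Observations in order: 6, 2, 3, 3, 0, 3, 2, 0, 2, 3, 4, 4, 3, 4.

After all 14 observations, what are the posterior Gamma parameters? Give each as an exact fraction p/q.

obs 1: x=6 → posterior Gamma(12, 13/3)
obs 2: x=2 → posterior Gamma(14, 16/3)
obs 3: x=3 → posterior Gamma(17, 19/3)
obs 4: x=3 → posterior Gamma(20, 22/3)
obs 5: x=0 → posterior Gamma(20, 25/3)
obs 6: x=3 → posterior Gamma(23, 28/3)
obs 7: x=2 → posterior Gamma(25, 31/3)
obs 8: x=0 → posterior Gamma(25, 34/3)
obs 9: x=2 → posterior Gamma(27, 37/3)
obs 10: x=3 → posterior Gamma(30, 40/3)
obs 11: x=4 → posterior Gamma(34, 43/3)
obs 12: x=4 → posterior Gamma(38, 46/3)
obs 13: x=3 → posterior Gamma(41, 49/3)
obs 14: x=4 → posterior Gamma(45, 52/3)

alpha=45, beta=52/3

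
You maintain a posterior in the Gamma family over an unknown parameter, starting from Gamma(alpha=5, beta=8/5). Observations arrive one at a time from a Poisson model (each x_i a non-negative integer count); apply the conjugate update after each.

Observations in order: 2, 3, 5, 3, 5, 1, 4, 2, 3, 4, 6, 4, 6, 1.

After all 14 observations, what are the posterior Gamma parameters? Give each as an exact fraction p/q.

alpha=54, beta=78/5

obs 1: x=2 → posterior Gamma(7, 13/5)
obs 2: x=3 → posterior Gamma(10, 18/5)
obs 3: x=5 → posterior Gamma(15, 23/5)
obs 4: x=3 → posterior Gamma(18, 28/5)
obs 5: x=5 → posterior Gamma(23, 33/5)
obs 6: x=1 → posterior Gamma(24, 38/5)
obs 7: x=4 → posterior Gamma(28, 43/5)
obs 8: x=2 → posterior Gamma(30, 48/5)
obs 9: x=3 → posterior Gamma(33, 53/5)
obs 10: x=4 → posterior Gamma(37, 58/5)
obs 11: x=6 → posterior Gamma(43, 63/5)
obs 12: x=4 → posterior Gamma(47, 68/5)
obs 13: x=6 → posterior Gamma(53, 73/5)
obs 14: x=1 → posterior Gamma(54, 78/5)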